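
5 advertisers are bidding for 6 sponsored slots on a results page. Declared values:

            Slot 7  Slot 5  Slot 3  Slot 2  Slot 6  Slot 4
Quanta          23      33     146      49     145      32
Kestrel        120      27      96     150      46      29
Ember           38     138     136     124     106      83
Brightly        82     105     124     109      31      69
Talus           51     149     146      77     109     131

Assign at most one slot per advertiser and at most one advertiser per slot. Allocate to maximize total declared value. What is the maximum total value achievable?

Maximum total: $688

Optimal: Quanta→Slot 6 ($145), Kestrel→Slot 2 ($150), Ember→Slot 5 ($138), Brightly→Slot 3 ($124), Talus→Slot 4 ($131) — total 145+150+138+124+131 = $688.
Row-greedy (each advertiser in turn takes its best remaining slot) gives $647, worse by 41.
Next-best assignment: Quanta→Slot 6, Kestrel→Slot 2, Ember→Slot 3, Brightly→Slot 5, Talus→Slot 4 = $667.
Swapping Talus↔Brightly (Talus→Slot 3 $146, Brightly→Slot 4 $69) loses 40.
No other one-to-one assignment exceeds $688.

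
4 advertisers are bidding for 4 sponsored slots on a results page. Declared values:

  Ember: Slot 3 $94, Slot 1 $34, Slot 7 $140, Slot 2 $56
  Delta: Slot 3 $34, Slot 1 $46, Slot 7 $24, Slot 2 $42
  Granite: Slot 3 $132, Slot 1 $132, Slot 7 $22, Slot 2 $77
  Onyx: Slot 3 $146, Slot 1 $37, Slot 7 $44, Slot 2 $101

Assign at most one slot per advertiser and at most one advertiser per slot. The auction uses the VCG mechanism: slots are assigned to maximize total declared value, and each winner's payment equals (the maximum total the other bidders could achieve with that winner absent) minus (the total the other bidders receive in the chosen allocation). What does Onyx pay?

Efficient allocation: Ember→Slot 7 ($140), Delta→Slot 2 ($42), Granite→Slot 1 ($132), Onyx→Slot 3 ($146); total welfare W = $460.
Onyx receives Slot 3 at value $146, so the others get W − 146 = $314.
Without Onyx: best allocation of the remaining 3 bidders over all 4 slots is Ember→Slot 7 ($140), Delta→Slot 1 ($46), Granite→Slot 3 ($132), total $318.
VCG payment = (others' best without Onyx) − (others' welfare with Onyx) = 318 − 314 = $4.

Onyx pays $4.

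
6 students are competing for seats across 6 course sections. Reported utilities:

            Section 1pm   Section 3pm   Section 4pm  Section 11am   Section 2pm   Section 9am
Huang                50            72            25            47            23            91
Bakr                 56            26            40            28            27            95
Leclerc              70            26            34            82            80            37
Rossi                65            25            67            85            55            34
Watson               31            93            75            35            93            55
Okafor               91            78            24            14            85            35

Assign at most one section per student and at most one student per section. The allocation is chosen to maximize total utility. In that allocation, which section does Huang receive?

Optimal: Huang→Section 3pm (72 points), Bakr→Section 9am (95 points), Leclerc→Section 11am (82 points), Rossi→Section 4pm (67 points), Watson→Section 2pm (93 points), Okafor→Section 1pm (91 points) — total 72+95+82+67+93+91 = 500 points.
Column-greedy (each section in turn goes to its best remaining student) gives 451 points, worse by 49.
Next-best assignment: Huang→Section 3pm, Bakr→Section 9am, Leclerc→Section 2pm, Rossi→Section 11am, Watson→Section 4pm, Okafor→Section 1pm = 498 points.
Huang's own top section is Section 9am (91 points), but forcing Huang→Section 9am and reassigning the rest optimally gives only 480 points — worse by 20.

Huang receives Section 3pm.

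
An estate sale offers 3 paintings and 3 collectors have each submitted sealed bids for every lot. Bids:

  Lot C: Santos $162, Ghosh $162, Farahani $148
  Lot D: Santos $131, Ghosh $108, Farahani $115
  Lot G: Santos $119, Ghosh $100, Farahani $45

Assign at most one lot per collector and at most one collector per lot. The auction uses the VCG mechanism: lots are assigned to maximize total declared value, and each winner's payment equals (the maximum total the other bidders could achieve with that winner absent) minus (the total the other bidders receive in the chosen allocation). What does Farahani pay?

Efficient allocation: Santos→Lot G ($119), Ghosh→Lot C ($162), Farahani→Lot D ($115); total welfare W = $396.
Farahani receives Lot D at value $115, so the others get W − 115 = $281.
Without Farahani: best allocation of the remaining 2 bidders over all 3 lots is Santos→Lot D ($131), Ghosh→Lot C ($162), total $293.
VCG payment = (others' best without Farahani) − (others' welfare with Farahani) = 293 − 281 = $12.

Farahani pays $12.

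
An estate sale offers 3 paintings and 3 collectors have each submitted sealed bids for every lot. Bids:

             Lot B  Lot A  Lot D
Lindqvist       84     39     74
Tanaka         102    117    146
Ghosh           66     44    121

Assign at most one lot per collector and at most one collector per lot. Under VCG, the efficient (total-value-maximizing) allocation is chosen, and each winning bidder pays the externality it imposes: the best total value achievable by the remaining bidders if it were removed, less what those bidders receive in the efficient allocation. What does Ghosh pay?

Ghosh pays $29.

Efficient allocation: Lindqvist→Lot B ($84), Tanaka→Lot A ($117), Ghosh→Lot D ($121); total welfare W = $322.
Ghosh receives Lot D at value $121, so the others get W − 121 = $201.
Without Ghosh: best allocation of the remaining 2 bidders over all 3 lots is Lindqvist→Lot B ($84), Tanaka→Lot D ($146), total $230.
VCG payment = (others' best without Ghosh) − (others' welfare with Ghosh) = 230 − 201 = $29.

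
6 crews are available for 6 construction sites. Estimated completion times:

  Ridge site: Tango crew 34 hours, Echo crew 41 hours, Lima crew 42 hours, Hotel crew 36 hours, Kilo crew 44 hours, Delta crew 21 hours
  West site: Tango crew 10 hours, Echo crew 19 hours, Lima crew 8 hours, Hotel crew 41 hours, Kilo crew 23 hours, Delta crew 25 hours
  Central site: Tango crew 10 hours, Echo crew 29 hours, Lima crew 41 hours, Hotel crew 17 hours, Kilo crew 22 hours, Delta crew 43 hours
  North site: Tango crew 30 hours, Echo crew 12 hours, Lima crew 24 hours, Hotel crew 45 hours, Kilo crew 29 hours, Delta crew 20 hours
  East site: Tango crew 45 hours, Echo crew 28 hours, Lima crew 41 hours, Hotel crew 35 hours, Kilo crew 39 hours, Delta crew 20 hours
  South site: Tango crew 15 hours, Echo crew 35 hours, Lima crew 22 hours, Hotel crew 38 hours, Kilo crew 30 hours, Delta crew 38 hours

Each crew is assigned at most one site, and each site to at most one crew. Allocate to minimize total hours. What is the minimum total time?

Minimum total: 112 hours

Optimal: Tango crew→South site (15 hours), Echo crew→North site (12 hours), Lima crew→West site (8 hours), Hotel crew→Central site (17 hours), Kilo crew→East site (39 hours), Delta crew→Ridge site (21 hours) — total 15+12+8+17+39+21 = 112 hours.
Row-greedy (each crew in turn takes its cheapest remaining site) gives 121 hours, worse by 9.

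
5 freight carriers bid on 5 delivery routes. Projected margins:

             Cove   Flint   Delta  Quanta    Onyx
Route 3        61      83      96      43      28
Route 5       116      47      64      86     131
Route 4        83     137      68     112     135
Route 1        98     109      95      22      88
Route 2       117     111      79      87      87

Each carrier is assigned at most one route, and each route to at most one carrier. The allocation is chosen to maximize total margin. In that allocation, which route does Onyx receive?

Onyx receives Route 5.

Optimal: Cove→Route 2 ($117k), Flint→Route 1 ($109k), Delta→Route 3 ($96k), Quanta→Route 4 ($112k), Onyx→Route 5 ($131k) — total 117+109+96+112+131 = $565k.
Column-greedy (each route in turn goes to its best remaining carrier) gives $549k, worse by 16.
No other one-to-one assignment exceeds $565k.
Onyx's own top route is Route 4 ($135k), but forcing Onyx→Route 4 and reassigning the rest optimally gives only $543k — worse by 22.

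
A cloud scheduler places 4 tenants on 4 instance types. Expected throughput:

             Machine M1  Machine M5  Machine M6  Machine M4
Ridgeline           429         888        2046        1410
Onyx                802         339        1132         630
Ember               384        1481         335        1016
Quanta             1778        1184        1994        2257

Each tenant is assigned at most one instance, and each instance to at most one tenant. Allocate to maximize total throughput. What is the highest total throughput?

Maximum total: 6586 ops/s

Optimal: Ridgeline→Machine M6 (2046 ops/s), Onyx→Machine M1 (802 ops/s), Ember→Machine M5 (1481 ops/s), Quanta→Machine M4 (2257 ops/s) — total 2046+802+1481+2257 = 6586 ops/s.
Column-greedy (each instance in turn goes to its best remaining tenant) gives 5935 ops/s, worse by 651.
Swapping Onyx↔Ridgeline (Onyx→Machine M6 1132 ops/s, Ridgeline→Machine M1 429 ops/s) loses 1287.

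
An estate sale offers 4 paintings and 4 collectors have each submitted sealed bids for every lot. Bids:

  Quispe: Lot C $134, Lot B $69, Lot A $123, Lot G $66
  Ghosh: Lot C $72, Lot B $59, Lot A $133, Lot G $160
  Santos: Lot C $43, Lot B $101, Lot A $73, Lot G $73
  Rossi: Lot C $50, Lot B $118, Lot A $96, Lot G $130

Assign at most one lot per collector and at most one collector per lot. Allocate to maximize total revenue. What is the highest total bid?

Optimal: Quispe→Lot C ($134), Ghosh→Lot A ($133), Santos→Lot B ($101), Rossi→Lot G ($130) — total 134+133+101+130 = $498.
Every other assignment is strictly worse.

Maximum total: $498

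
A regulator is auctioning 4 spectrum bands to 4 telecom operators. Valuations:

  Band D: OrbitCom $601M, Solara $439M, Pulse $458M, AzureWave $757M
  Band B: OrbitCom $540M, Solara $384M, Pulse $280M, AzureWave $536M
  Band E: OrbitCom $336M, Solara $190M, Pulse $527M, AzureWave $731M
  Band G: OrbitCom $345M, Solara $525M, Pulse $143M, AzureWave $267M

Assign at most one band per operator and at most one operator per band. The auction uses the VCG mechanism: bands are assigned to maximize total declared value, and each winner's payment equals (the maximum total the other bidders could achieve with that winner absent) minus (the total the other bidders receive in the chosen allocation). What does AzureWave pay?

AzureWave pays $61M.

Efficient allocation: OrbitCom→Band B ($540M), Solara→Band G ($525M), Pulse→Band E ($527M), AzureWave→Band D ($757M); total welfare W = $2349M.
AzureWave receives Band D at value $757M, so the others get W − 757 = $1592M.
Without AzureWave: best allocation of the remaining 3 bidders over all 4 bands is OrbitCom→Band D ($601M), Solara→Band G ($525M), Pulse→Band E ($527M), total $1653M.
VCG payment = (others' best without AzureWave) − (others' welfare with AzureWave) = 1653 − 1592 = $61M.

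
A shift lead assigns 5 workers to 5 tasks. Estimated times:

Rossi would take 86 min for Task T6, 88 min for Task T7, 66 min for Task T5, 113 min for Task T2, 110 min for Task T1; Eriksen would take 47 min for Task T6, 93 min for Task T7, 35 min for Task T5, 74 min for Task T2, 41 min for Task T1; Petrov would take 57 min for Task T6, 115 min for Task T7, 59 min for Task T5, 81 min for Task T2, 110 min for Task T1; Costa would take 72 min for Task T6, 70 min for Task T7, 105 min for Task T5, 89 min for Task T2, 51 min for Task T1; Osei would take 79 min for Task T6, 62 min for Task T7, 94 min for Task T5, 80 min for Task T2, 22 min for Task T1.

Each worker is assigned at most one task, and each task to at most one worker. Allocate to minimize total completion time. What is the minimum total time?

Minimum total: 286 min

This is a one-to-one assignment (minimum-cost bipartite matching).
Optimal: Rossi→Task T5 (66 min), Eriksen→Task T6 (47 min), Petrov→Task T2 (81 min), Costa→Task T7 (70 min), Osei→Task T1 (22 min) — total 66+47+81+70+22 = 286 min.
Min-entry greedy (repeatedly take the single cheapest remaining cell) gives 297 min, worse by 11.
No other one-to-one assignment undercuts 286 min.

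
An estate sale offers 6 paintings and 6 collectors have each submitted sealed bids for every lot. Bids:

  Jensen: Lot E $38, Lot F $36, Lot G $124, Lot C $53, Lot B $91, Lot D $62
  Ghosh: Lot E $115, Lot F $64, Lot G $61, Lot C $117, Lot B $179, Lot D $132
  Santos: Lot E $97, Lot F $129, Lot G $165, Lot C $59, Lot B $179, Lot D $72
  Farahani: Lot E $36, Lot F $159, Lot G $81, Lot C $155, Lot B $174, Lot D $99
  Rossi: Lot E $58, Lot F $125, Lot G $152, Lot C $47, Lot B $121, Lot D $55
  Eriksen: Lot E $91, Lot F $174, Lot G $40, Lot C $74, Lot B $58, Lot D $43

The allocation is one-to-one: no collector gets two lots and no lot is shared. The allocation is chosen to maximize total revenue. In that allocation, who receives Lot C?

Optimal: Jensen→Lot D ($62), Ghosh→Lot E ($115), Santos→Lot B ($179), Farahani→Lot C ($155), Rossi→Lot G ($152), Eriksen→Lot F ($174) — total 62+115+179+155+152+174 = $837.
Max-entry greedy (repeatedly take the single best remaining cell) gives $793, worse by 44.
Swapping Eriksen↔Farahani (Eriksen→Lot C $74, Farahani→Lot F $159) loses 96.
No other one-to-one assignment exceeds $837.
Farahani's own top lot is Lot B ($174), but forcing Farahani→Lot B and reassigning the rest optimally gives only $782 — worse by 55.

Farahani receives Lot C.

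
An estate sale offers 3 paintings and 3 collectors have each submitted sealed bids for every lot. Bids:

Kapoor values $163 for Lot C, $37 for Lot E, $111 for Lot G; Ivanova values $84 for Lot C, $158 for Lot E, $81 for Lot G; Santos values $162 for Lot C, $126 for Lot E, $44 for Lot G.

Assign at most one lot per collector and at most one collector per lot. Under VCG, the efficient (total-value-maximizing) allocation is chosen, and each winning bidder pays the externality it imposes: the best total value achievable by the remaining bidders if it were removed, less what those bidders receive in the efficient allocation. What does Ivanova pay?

Efficient allocation: Kapoor→Lot G ($111), Ivanova→Lot E ($158), Santos→Lot C ($162); total welfare W = $431.
Ivanova receives Lot E at value $158, so the others get W − 158 = $273.
Without Ivanova: best allocation of the remaining 2 bidders over all 3 lots is Kapoor→Lot C ($163), Santos→Lot E ($126), total $289.
VCG payment = (others' best without Ivanova) − (others' welfare with Ivanova) = 289 − 273 = $16.

Ivanova pays $16.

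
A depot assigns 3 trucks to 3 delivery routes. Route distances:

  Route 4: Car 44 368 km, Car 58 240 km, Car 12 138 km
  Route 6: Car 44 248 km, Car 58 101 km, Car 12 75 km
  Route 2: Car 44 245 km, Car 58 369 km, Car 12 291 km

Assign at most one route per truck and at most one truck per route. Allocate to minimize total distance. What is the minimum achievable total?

Minimum total: 484 km

This is a one-to-one assignment (minimum-cost bipartite matching).
Optimal: Car 44→Route 2 (245 km), Car 58→Route 6 (101 km), Car 12→Route 4 (138 km) — total 245+101+138 = 484 km.
Min-entry greedy (repeatedly take the single cheapest remaining cell) gives 560 km, worse by 76.
Next-best assignment: Car 44→Route 2, Car 58→Route 4, Car 12→Route 6 = 560 km.
Swapping Car 44↔Car 58 (Car 44→Route 6 248 km, Car 58→Route 2 369 km) adds 271.
Every other assignment is strictly worse.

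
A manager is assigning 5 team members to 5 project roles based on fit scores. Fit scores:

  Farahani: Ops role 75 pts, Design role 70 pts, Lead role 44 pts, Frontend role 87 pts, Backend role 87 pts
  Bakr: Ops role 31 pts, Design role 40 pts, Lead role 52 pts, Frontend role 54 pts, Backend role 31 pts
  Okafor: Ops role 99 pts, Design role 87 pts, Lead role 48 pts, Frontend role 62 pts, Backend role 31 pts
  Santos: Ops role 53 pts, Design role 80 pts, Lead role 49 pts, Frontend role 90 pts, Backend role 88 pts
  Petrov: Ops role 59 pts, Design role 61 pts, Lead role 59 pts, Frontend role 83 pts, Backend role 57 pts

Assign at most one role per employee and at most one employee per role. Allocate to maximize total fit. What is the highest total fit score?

Treat this as an assignment problem: match each employee to one role.
Optimal: Farahani→Backend role (87 pts), Bakr→Lead role (52 pts), Okafor→Ops role (99 pts), Santos→Design role (80 pts), Petrov→Frontend role (83 pts) — total 87+52+99+80+83 = 401 pts.
Column-greedy (each role in turn goes to its best remaining employee) gives 356 pts, worse by 45.
Next-best assignment: Farahani→Design role, Bakr→Lead role, Okafor→Ops role, Santos→Backend role, Petrov→Frontend role = 392 pts.
Checked against all permutations: 401 pts is optimal.

Maximum total: 401 pts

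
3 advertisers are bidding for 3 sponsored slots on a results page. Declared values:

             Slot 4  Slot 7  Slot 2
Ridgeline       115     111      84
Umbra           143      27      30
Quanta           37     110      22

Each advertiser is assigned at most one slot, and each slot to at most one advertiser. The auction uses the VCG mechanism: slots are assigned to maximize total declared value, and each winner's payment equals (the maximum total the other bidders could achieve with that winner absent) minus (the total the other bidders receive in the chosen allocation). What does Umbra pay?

Umbra pays $31.

Efficient allocation: Ridgeline→Slot 2 ($84), Umbra→Slot 4 ($143), Quanta→Slot 7 ($110); total welfare W = $337.
Umbra receives Slot 4 at value $143, so the others get W − 143 = $194.
Without Umbra: best allocation of the remaining 2 bidders over all 3 slots is Ridgeline→Slot 4 ($115), Quanta→Slot 7 ($110), total $225.
VCG payment = (others' best without Umbra) − (others' welfare with Umbra) = 225 − 194 = $31.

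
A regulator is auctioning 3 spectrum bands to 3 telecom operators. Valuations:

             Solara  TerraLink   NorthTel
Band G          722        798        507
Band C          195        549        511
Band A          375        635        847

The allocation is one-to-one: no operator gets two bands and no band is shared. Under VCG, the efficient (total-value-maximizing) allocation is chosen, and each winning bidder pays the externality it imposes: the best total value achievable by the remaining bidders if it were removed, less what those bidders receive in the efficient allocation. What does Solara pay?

Solara pays $249M.

Efficient allocation: Solara→Band G ($722M), TerraLink→Band C ($549M), NorthTel→Band A ($847M); total welfare W = $2118M.
Solara receives Band G at value $722M, so the others get W − 722 = $1396M.
Without Solara: best allocation of the remaining 2 bidders over all 3 bands is TerraLink→Band G ($798M), NorthTel→Band A ($847M), total $1645M.
VCG payment = (others' best without Solara) − (others' welfare with Solara) = 1645 − 1396 = $249M.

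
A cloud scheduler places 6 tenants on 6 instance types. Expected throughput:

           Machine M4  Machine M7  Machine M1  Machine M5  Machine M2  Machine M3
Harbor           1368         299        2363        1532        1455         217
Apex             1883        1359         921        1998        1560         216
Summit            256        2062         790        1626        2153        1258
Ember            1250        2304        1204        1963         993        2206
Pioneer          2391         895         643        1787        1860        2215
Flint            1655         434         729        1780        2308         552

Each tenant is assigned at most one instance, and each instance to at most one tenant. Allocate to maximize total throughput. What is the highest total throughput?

Maximum total: 13328 ops/s

Treat this as an assignment problem: match each tenant to one instance.
Optimal: Harbor→Machine M1 (2363 ops/s), Apex→Machine M5 (1998 ops/s), Summit→Machine M7 (2062 ops/s), Ember→Machine M3 (2206 ops/s), Pioneer→Machine M4 (2391 ops/s), Flint→Machine M2 (2308 ops/s) — total 2363+1998+2062+2206+2391+2308 = 13328 ops/s.
Row-greedy (each tenant in turn takes its best remaining instance) gives 11761 ops/s, worse by 1567.
Swapping Flint↔Apex (Flint→Machine M5 1780 ops/s, Apex→Machine M2 1560 ops/s) loses 966.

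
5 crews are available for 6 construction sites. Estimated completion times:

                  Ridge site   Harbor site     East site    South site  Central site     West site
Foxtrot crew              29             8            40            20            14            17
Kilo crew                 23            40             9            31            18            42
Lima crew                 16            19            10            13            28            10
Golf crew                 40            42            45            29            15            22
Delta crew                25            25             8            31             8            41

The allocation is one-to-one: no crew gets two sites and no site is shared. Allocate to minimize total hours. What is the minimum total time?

Optimal: Foxtrot crew→Harbor site (8 hours), Kilo crew→East site (9 hours), Lima crew→South site (13 hours), Golf crew→West site (22 hours), Delta crew→Central site (8 hours) — total 8+9+13+22+8 = 60 hours.
Column-greedy (each site in turn goes to its cheapest remaining crew) gives 79 hours, worse by 19.
Every other assignment is strictly worse.

Min total: 60 hours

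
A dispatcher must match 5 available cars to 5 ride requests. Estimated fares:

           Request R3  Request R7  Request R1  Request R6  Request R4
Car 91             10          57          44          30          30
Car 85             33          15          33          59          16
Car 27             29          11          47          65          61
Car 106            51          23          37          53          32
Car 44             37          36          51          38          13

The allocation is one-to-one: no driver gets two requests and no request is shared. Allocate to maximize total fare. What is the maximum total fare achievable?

Maximum total: $279

Optimal: Car 91→Request R7 ($57), Car 85→Request R6 ($59), Car 27→Request R4 ($61), Car 106→Request R3 ($51), Car 44→Request R1 ($51) — total 57+59+61+51+51 = $279.
Column-greedy (each request in turn goes to its best remaining driver) gives $240, worse by 39.
Next-best assignment: Car 91→Request R7, Car 85→Request R3, Car 27→Request R4, Car 106→Request R6, Car 44→Request R1 = $255.
Swapping Car 106↔Car 44 (Car 106→Request R1 $37, Car 44→Request R3 $37) loses 28.
Checked against all permutations: $279 is optimal.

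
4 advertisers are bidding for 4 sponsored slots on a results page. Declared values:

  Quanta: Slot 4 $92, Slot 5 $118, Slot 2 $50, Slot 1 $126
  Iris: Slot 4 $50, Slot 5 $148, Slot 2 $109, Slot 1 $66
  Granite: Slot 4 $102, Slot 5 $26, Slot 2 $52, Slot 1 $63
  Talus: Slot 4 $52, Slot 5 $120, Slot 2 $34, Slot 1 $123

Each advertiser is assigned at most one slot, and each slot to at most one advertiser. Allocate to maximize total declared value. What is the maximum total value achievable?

This is the linear assignment problem.
Optimal: Quanta→Slot 1 ($126), Iris→Slot 2 ($109), Granite→Slot 4 ($102), Talus→Slot 5 ($120) — total 126+109+102+120 = $457.
Row-greedy (each advertiser in turn takes its best remaining slot) gives $410, worse by 47.
Swapping Talus↔Quanta (Talus→Slot 1 $123, Quanta→Slot 5 $118) loses 5.

Max total: $457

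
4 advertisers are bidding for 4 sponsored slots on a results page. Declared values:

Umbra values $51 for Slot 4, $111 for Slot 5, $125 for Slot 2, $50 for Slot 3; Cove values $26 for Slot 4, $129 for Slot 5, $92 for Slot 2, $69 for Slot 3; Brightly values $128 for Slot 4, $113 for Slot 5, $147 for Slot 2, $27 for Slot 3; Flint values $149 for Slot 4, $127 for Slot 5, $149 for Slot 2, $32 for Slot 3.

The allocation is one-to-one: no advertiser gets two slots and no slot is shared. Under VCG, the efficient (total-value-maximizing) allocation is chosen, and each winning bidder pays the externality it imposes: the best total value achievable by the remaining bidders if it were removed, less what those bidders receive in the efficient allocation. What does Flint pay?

Efficient allocation: Umbra→Slot 5 ($111), Cove→Slot 3 ($69), Brightly→Slot 2 ($147), Flint→Slot 4 ($149); total welfare W = $476.
Flint receives Slot 4 at value $149, so the others get W − 149 = $327.
Without Flint: best allocation of the remaining 3 bidders over all 4 slots is Umbra→Slot 2 ($125), Cove→Slot 5 ($129), Brightly→Slot 4 ($128), total $382.
VCG payment = (others' best without Flint) − (others' welfare with Flint) = 382 − 327 = $55.

Flint pays $55.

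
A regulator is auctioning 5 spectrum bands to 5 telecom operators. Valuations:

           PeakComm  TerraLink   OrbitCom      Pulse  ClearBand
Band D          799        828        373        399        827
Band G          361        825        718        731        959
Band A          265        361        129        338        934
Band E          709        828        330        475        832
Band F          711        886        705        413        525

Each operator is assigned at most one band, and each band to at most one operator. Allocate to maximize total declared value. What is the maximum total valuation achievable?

Max total: $3997M

Optimal: PeakComm→Band D ($799M), TerraLink→Band E ($828M), OrbitCom→Band F ($705M), Pulse→Band G ($731M), ClearBand→Band A ($934M) — total 799+828+705+731+934 = $3997M.
Max-entry greedy (repeatedly take the single best remaining cell) gives $3248M, worse by 749.
Every other assignment is strictly worse.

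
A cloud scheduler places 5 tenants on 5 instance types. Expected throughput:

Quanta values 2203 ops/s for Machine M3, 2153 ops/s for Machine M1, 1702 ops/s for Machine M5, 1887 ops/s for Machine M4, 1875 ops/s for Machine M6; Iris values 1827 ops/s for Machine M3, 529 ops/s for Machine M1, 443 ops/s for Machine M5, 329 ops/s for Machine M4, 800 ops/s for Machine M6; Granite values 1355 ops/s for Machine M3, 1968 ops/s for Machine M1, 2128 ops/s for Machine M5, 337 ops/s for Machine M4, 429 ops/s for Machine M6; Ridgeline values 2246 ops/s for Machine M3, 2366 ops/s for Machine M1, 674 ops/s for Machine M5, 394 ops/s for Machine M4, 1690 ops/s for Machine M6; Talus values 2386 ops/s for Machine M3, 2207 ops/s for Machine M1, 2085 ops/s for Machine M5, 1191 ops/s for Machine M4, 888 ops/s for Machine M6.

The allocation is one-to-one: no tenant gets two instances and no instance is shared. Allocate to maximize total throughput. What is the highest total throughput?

This is a one-to-one assignment (maximum-weight bipartite matching).
Optimal: Quanta→Machine M4 (1887 ops/s), Iris→Machine M3 (1827 ops/s), Granite→Machine M5 (2128 ops/s), Ridgeline→Machine M6 (1690 ops/s), Talus→Machine M1 (2207 ops/s) — total 1887+1827+2128+1690+2207 = 9739 ops/s.
Column-greedy (each instance in turn goes to its best remaining tenant) gives 9567 ops/s, worse by 172.
Next-best assignment: Quanta→Machine M4, Iris→Machine M6, Granite→Machine M5, Ridgeline→Machine M1, Talus→Machine M3 = 9567 ops/s.

Max total: 9739 ops/s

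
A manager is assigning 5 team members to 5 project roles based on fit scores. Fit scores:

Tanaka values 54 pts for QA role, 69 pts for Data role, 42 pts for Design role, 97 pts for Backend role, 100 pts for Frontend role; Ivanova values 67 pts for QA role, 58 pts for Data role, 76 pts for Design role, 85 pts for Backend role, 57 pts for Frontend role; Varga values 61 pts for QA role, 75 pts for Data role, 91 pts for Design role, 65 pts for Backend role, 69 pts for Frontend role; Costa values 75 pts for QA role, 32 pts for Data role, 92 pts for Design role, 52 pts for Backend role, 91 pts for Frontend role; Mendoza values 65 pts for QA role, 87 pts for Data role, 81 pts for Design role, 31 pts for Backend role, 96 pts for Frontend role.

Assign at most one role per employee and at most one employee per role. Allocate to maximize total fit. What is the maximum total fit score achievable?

This is the linear assignment problem.
Optimal: Tanaka→Frontend role (100 pts), Ivanova→Backend role (85 pts), Varga→Design role (91 pts), Costa→QA role (75 pts), Mendoza→Data role (87 pts) — total 100+85+91+75+87 = 438 pts.
Max-entry greedy (repeatedly take the single best remaining cell) gives 425 pts, worse by 13.
Next-best assignment: Tanaka→Backend role, Ivanova→QA role, Varga→Design role, Costa→Frontend role, Mendoza→Data role = 433 pts.

Maximum total: 438 pts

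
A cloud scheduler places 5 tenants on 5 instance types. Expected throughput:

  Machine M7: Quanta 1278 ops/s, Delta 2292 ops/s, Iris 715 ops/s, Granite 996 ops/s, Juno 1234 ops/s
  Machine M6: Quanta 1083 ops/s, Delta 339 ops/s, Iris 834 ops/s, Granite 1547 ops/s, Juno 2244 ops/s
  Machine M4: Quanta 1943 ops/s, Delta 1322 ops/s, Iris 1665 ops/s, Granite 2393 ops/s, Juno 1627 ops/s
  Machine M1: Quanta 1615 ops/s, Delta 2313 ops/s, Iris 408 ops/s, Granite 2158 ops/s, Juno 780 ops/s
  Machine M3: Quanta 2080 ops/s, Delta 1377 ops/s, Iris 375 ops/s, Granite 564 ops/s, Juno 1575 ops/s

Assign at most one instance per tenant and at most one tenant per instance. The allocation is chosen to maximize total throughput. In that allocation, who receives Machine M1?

This is a one-to-one assignment (maximum-weight bipartite matching).
Optimal: Quanta→Machine M3 (2080 ops/s), Delta→Machine M7 (2292 ops/s), Iris→Machine M4 (1665 ops/s), Granite→Machine M1 (2158 ops/s), Juno→Machine M6 (2244 ops/s) — total 2080+2292+1665+2158+2244 = 10439 ops/s.
Column-greedy (each instance in turn goes to its best remaining tenant) gives 8919 ops/s, worse by 1520.
Next-best assignment: Quanta→Machine M3, Delta→Machine M1, Iris→Machine M7, Granite→Machine M4, Juno→Machine M6 = 9745 ops/s.
Swapping Quanta↔Granite (Quanta→Machine M1 1615 ops/s, Granite→Machine M3 564 ops/s) loses 2059.
No other one-to-one assignment exceeds 10439 ops/s.
Granite's own top instance is Machine M4 (2393 ops/s), but forcing Granite→Machine M4 and reassigning the rest optimally gives only 9745 ops/s — worse by 694.

Granite receives Machine M1.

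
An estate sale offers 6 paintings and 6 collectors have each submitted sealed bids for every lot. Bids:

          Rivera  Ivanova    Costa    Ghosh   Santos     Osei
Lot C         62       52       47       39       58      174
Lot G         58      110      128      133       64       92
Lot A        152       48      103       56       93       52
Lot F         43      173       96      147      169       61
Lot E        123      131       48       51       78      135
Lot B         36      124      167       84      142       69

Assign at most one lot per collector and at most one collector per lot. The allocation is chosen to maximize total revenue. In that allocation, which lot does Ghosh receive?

Ghosh receives Lot G.

This is a one-to-one assignment (maximum-weight bipartite matching).
Optimal: Rivera→Lot A ($152), Ivanova→Lot E ($131), Costa→Lot B ($167), Ghosh→Lot G ($133), Santos→Lot F ($169), Osei→Lot C ($174) — total 152+131+167+133+169+174 = $926.
Max-entry greedy (repeatedly take the single best remaining cell) gives $877, worse by 49.
Next-best assignment: Rivera→Lot A, Ivanova→Lot F, Costa→Lot B, Ghosh→Lot G, Santos→Lot E, Osei→Lot C = $877.
Ghosh's own top lot is Lot F ($147), but forcing Ghosh→Lot F and reassigning the rest optimally gives only $874 — worse by 52.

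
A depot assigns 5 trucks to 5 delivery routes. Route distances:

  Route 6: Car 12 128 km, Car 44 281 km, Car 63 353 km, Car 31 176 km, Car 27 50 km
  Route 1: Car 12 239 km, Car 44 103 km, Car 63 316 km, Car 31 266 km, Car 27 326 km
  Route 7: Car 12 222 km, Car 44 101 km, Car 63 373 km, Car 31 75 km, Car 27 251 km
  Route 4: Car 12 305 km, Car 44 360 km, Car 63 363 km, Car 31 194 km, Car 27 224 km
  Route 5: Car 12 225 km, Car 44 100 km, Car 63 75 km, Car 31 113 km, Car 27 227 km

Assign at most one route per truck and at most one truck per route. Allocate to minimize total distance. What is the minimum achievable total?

Treat this as an assignment problem: match each truck to one route.
Optimal: Car 12→Route 6 (128 km), Car 44→Route 1 (103 km), Car 63→Route 5 (75 km), Car 31→Route 7 (75 km), Car 27→Route 4 (224 km) — total 128+103+75+75+224 = 605 km.
Min-entry greedy (repeatedly take the single cheapest remaining cell) gives 608 km, worse by 3.

Min total: 605 km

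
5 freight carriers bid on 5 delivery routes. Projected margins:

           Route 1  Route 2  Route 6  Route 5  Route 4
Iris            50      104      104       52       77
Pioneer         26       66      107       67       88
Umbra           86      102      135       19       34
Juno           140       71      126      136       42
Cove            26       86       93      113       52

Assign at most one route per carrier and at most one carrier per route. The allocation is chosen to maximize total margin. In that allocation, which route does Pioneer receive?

Optimal: Iris→Route 2 ($104k), Pioneer→Route 4 ($88k), Umbra→Route 6 ($135k), Juno→Route 1 ($140k), Cove→Route 5 ($113k) — total 104+88+135+140+113 = $580k.
Next-best assignment: Iris→Route 6, Pioneer→Route 4, Umbra→Route 2, Juno→Route 1, Cove→Route 5 = $547k.
Swapping Juno↔Pioneer (Juno→Route 4 $42k, Pioneer→Route 1 $26k) loses 160.
No other one-to-one assignment exceeds $580k.
Pioneer's own top route is Route 6 ($107k), but forcing Pioneer→Route 6 and reassigning the rest optimally gives only $539k — worse by 41.

Pioneer receives Route 4.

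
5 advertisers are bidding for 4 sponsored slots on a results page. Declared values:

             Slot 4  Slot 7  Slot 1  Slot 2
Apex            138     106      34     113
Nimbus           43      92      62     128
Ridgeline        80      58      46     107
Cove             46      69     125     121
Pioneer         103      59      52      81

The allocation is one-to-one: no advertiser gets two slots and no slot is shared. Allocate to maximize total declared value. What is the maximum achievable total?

This is the linear assignment problem.
Optimal: Apex→Slot 4 ($138), Nimbus→Slot 7 ($92), Cove→Slot 1 ($125), Ridgeline→Slot 2 ($107) — total 138+92+125+107 = $462.
Max-entry greedy (repeatedly take the single best remaining cell) gives $450, worse by 12.

Max total: $462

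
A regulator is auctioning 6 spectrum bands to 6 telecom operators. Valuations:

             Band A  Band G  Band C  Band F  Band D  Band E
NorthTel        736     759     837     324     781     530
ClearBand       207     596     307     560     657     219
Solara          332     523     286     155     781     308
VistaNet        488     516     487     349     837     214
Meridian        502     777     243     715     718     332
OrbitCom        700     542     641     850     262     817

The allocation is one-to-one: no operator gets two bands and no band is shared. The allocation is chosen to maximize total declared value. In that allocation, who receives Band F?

ClearBand receives Band F.

Treat this as an assignment problem: match each operator to one band.
Optimal: NorthTel→Band C ($837M), ClearBand→Band F ($560M), Solara→Band D ($781M), VistaNet→Band A ($488M), Meridian→Band G ($777M), OrbitCom→Band E ($817M) — total 837+560+781+488+777+817 = $4260M.
Next-best assignment: NorthTel→Band C, ClearBand→Band G, Solara→Band D, VistaNet→Band A, Meridian→Band F, OrbitCom→Band E = $4234M.
No other one-to-one assignment exceeds $4260M.
ClearBand's own top band is Band D ($657M), but forcing ClearBand→Band D and reassigning the rest optimally gives only $4037M — worse by 223.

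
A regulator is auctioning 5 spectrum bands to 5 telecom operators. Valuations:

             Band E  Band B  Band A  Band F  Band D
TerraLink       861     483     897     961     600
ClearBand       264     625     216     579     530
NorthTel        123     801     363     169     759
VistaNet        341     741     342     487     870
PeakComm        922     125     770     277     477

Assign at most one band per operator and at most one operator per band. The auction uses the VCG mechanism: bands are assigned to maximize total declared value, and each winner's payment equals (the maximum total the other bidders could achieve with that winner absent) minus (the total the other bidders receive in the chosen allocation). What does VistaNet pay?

Efficient allocation: TerraLink→Band A ($897M), ClearBand→Band F ($579M), NorthTel→Band B ($801M), VistaNet→Band D ($870M), PeakComm→Band E ($922M); total welfare W = $4069M.
VistaNet receives Band D at value $870M, so the others get W − 870 = $3199M.
Without VistaNet: best allocation of the remaining 4 bidders over all 5 bands is TerraLink→Band F ($961M), ClearBand→Band B ($625M), NorthTel→Band D ($759M), PeakComm→Band E ($922M), total $3267M.
VCG payment = (others' best without VistaNet) − (others' welfare with VistaNet) = 3267 − 3199 = $68M.

VistaNet pays $68M.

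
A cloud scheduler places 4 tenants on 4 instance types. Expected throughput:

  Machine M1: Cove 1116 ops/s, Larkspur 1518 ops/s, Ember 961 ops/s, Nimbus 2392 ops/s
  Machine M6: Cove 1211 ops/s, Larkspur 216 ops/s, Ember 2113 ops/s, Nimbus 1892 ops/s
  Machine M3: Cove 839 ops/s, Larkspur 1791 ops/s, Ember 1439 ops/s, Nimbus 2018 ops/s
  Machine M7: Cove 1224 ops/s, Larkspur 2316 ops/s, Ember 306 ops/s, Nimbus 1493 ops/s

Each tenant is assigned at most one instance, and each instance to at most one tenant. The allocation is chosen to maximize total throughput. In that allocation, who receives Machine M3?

Cove receives Machine M3.

Optimal: Cove→Machine M3 (839 ops/s), Larkspur→Machine M7 (2316 ops/s), Ember→Machine M6 (2113 ops/s), Nimbus→Machine M1 (2392 ops/s) — total 839+2316+2113+2392 = 7660 ops/s.
Row-greedy (each tenant in turn takes its best remaining instance) gives 7520 ops/s, worse by 140.
Swapping Cove↔Nimbus (Cove→Machine M1 1116 ops/s, Nimbus→Machine M3 2018 ops/s) loses 97.
Every other assignment is strictly worse.
Cove's own top instance is Machine M7 (1224 ops/s), but forcing Cove→Machine M7 and reassigning the rest optimally gives only 7520 ops/s — worse by 140.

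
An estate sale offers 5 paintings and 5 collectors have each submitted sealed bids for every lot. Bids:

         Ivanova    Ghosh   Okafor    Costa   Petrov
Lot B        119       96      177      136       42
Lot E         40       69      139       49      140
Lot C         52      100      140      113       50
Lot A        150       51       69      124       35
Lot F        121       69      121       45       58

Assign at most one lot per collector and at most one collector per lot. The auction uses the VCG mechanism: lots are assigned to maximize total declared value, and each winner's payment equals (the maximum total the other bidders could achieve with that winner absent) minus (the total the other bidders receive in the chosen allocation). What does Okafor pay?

Okafor pays $41.

Efficient allocation: Ivanova→Lot F ($121), Ghosh→Lot C ($100), Okafor→Lot B ($177), Costa→Lot A ($124), Petrov→Lot E ($140); total welfare W = $662.
Okafor receives Lot B at value $177, so the others get W − 177 = $485.
Without Okafor: best allocation of the remaining 4 bidders over all 5 lots is Ivanova→Lot A ($150), Ghosh→Lot C ($100), Costa→Lot B ($136), Petrov→Lot E ($140), total $526.
VCG payment = (others' best without Okafor) − (others' welfare with Okafor) = 526 − 485 = $41.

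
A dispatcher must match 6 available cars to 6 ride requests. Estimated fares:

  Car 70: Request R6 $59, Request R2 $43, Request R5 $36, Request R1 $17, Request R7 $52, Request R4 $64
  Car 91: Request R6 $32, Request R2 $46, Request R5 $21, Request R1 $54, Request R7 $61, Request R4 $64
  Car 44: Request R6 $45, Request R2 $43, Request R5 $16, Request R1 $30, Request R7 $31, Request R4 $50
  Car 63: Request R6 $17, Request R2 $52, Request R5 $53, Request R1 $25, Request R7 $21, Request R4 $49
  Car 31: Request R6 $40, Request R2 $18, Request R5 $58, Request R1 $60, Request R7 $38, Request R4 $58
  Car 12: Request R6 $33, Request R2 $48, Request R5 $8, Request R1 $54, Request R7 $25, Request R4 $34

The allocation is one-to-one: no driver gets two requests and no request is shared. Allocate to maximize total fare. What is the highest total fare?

Optimal: Car 70→Request R6 ($59), Car 91→Request R7 ($61), Car 44→Request R4 ($50), Car 63→Request R2 ($52), Car 31→Request R5 ($58), Car 12→Request R1 ($54) — total 59+61+50+52+58+54 = $334.
Row-greedy (each driver in turn takes its best remaining request) gives $331, worse by 3.

Maximum total: $334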